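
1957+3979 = 5936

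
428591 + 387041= 815632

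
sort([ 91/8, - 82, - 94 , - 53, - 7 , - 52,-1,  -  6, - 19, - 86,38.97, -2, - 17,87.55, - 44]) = [ - 94, - 86, - 82,- 53,-52, - 44, - 19, - 17,- 7, - 6, -2 ,- 1 , 91/8, 38.97,  87.55]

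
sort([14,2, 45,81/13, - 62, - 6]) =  [ - 62, - 6, 2,  81/13, 14,45 ] 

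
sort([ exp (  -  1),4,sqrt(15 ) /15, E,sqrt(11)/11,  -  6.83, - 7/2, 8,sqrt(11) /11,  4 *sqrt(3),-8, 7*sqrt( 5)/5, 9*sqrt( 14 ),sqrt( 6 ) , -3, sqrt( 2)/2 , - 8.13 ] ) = [ - 8.13, - 8,-6.83, - 7/2, - 3, sqrt( 15)/15,  sqrt( 11)/11,sqrt( 11 )/11,exp(- 1 ), sqrt(2)/2, sqrt( 6), E,7*sqrt( 5 )/5 , 4,4*sqrt( 3),8,9*sqrt ( 14)] 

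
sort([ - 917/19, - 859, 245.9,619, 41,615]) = [ - 859, - 917/19, 41, 245.9 , 615, 619]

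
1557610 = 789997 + 767613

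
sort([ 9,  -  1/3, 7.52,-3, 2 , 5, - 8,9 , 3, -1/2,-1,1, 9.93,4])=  [ - 8 ,- 3, - 1, - 1/2,  -  1/3, 1, 2, 3,4, 5, 7.52,9, 9, 9.93 ] 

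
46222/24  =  23111/12 =1925.92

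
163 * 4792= 781096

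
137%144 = 137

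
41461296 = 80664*514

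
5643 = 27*209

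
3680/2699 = 3680/2699 = 1.36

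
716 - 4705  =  -3989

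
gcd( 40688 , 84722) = 2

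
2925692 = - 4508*( - 649 ) 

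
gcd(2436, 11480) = 28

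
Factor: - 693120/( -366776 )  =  240/127 = 2^4*3^1*5^1*127^( - 1 )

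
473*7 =3311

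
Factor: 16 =2^4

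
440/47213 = 440/47213 = 0.01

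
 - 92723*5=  - 463615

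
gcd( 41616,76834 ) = 2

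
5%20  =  5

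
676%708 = 676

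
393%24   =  9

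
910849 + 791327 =1702176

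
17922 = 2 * 8961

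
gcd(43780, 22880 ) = 220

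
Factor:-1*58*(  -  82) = 4756  =  2^2*29^1*41^1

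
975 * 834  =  813150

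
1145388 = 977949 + 167439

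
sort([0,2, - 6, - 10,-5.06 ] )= [ - 10,-6,-5.06, 0,2] 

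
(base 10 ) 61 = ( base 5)221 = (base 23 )2f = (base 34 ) 1r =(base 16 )3d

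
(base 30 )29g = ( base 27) 2n7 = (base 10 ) 2086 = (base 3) 2212021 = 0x826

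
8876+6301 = 15177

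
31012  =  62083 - 31071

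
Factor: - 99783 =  - 3^2*11087^1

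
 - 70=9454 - 9524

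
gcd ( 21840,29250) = 390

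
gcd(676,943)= 1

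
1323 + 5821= 7144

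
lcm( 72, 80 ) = 720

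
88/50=1 + 19/25  =  1.76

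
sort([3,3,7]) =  [3,  3, 7]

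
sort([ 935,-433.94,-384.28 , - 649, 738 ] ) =[-649, - 433.94, - 384.28, 738, 935]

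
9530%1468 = 722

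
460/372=115/93 = 1.24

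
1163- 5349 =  - 4186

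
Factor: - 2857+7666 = 4809 = 3^1 * 7^1*229^1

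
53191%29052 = 24139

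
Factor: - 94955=  -  5^1*7^1*  2713^1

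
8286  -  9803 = - 1517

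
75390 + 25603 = 100993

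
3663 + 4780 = 8443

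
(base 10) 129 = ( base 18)73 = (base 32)41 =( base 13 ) 9c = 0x81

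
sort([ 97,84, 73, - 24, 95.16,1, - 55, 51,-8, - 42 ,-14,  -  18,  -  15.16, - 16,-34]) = [ - 55,-42, - 34,-24,-18,-16,-15.16, - 14, - 8, 1,51,  73, 84,95.16,97 ] 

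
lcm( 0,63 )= 0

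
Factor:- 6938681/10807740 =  - 2^( - 2 )*3^( - 2)*5^( - 1 ) * 97^( - 1 ) * 619^( - 1 )*6938681^1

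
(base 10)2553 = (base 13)1215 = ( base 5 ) 40203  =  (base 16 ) 9F9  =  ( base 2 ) 100111111001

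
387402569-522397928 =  - 134995359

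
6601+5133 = 11734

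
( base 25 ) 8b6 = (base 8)12241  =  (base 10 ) 5281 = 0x14a1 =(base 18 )G57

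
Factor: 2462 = 2^1*1231^1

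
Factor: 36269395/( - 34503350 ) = - 2^( - 1 )*5^( - 1)*7^( - 2 )*14083^(-1)*7253879^1 = - 7253879/6900670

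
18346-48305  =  -29959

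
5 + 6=11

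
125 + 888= 1013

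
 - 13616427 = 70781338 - 84397765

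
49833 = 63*791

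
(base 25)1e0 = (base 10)975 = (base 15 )450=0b1111001111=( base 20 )28f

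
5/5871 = 5/5871 = 0.00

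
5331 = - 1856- - 7187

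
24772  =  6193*4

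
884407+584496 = 1468903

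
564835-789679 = -224844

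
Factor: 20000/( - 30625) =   -  2^5*7^ ( - 2)= -32/49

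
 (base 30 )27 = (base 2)1000011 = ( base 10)67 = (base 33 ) 21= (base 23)2l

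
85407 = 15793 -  - 69614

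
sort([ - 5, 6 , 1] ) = [ - 5, 1, 6 ] 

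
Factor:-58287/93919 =-3^1*7^(-1)*13417^(-1)*19429^1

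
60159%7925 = 4684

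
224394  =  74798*3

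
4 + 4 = 8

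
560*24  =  13440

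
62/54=31/27=1.15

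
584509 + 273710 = 858219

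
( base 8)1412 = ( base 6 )3334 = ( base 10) 778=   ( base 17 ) 2bd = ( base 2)1100001010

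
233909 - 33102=200807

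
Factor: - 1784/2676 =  - 2^1*3^( - 1 )  =  -2/3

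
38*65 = 2470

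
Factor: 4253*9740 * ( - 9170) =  - 2^3*5^2*7^1*131^1  *  487^1*4253^1 = - 379860097400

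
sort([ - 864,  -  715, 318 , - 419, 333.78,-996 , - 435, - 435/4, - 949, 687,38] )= [-996, - 949, -864,- 715, - 435, - 419, - 435/4,38, 318, 333.78, 687]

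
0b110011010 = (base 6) 1522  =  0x19a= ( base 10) 410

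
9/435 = 3/145 = 0.02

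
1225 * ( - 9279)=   -  11366775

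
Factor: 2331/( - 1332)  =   - 7/4 = - 2^ ( - 2 )*7^1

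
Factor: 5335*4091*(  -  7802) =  - 2^1*5^1*11^1*47^1*83^1*97^1*4091^1 = -  170282433970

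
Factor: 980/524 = 5^1 * 7^2* 131^(-1)=245/131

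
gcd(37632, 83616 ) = 96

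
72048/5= 14409+3/5 = 14409.60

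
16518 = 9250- -7268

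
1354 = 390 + 964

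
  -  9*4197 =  - 37773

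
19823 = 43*461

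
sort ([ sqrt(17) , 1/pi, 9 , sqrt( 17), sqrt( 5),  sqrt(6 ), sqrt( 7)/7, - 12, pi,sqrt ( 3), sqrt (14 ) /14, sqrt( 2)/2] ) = [ - 12, sqrt(14)/14, 1/pi, sqrt(7)/7, sqrt( 2 )/2, sqrt( 3 ), sqrt(5), sqrt (6), pi,sqrt(17),sqrt ( 17 ), 9] 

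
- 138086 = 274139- 412225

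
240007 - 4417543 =-4177536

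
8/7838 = 4/3919  =  0.00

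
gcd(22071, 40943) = 7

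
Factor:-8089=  - 8089^1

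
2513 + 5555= 8068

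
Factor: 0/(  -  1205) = 0^1 = 0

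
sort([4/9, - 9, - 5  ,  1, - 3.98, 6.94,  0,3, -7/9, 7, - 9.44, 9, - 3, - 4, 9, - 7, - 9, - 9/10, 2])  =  [ - 9.44, - 9, -9, - 7, - 5, - 4, - 3.98 , - 3 ,  -  9/10,-7/9, 0, 4/9, 1, 2, 3 , 6.94, 7, 9,  9 ] 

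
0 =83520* 0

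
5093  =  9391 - 4298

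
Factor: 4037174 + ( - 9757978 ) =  - 5720804= - 2^2*1430201^1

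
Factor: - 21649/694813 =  - 7^(-1 )* 21649^1*99259^(- 1) 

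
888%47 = 42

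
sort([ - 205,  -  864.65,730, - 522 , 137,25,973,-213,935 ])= [-864.65,-522,- 213, - 205, 25,137,730,935,973 ] 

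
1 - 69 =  - 68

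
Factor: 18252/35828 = 3^3*53^( - 1) =27/53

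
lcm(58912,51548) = 412384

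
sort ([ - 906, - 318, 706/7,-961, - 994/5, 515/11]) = [ - 961,-906, - 318 , - 994/5, 515/11, 706/7 ] 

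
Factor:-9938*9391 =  - 2^1*4969^1*9391^1  =  - 93327758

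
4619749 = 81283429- 76663680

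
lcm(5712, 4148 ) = 348432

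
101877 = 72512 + 29365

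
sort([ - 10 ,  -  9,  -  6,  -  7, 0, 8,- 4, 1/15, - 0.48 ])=[-10, - 9, - 7,-6, - 4, - 0.48,0, 1/15, 8]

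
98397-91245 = 7152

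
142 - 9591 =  - 9449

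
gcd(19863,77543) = 1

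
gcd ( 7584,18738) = 6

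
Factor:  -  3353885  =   - 5^1*670777^1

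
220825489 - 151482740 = 69342749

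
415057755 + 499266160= 914323915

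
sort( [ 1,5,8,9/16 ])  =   [ 9/16,1 , 5,8 ] 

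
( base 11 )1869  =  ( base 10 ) 2374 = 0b100101000110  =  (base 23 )4b5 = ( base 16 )946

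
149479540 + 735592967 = 885072507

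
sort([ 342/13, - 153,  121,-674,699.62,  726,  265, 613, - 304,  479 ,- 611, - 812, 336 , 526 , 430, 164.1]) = [ - 812, - 674, - 611, - 304 ,-153, 342/13,121, 164.1, 265, 336,430,479, 526, 613, 699.62,  726 ]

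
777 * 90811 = 70560147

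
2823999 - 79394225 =-76570226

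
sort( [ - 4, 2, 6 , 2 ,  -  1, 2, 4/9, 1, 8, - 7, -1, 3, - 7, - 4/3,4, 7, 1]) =[ - 7, - 7, - 4, - 4/3, - 1, - 1,4/9, 1, 1 , 2, 2, 2,  3,  4, 6, 7, 8]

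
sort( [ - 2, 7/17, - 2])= [ - 2,- 2,7/17]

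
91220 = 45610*2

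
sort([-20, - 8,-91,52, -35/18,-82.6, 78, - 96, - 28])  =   [-96, -91, - 82.6 ,-28, -20, - 8, - 35/18,52, 78 ]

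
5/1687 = 5/1687= 0.00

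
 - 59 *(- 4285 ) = 252815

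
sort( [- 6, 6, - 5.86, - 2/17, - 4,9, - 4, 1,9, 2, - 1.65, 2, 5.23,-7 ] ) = [ - 7, - 6, -5.86,  -  4, -4,-1.65,  -  2/17, 1, 2, 2, 5.23,  6,9, 9] 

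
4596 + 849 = 5445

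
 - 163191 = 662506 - 825697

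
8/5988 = 2/1497 = 0.00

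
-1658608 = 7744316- 9402924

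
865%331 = 203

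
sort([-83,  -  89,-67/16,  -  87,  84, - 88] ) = [-89, - 88,-87,  -  83, - 67/16,  84 ]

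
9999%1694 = 1529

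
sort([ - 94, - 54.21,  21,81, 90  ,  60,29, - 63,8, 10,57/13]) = [ - 94, - 63, - 54.21,57/13,  8, 10,21,29 , 60,81,  90] 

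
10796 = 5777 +5019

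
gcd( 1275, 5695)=85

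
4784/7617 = 4784/7617 = 0.63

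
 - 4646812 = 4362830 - 9009642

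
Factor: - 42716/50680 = - 2^( - 1 )*5^( - 1 )*7^(-1 )*59^1 = - 59/70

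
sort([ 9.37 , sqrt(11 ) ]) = [ sqrt(11),9.37 ]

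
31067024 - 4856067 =26210957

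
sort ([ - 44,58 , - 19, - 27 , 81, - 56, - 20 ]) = [-56,-44 , - 27, -20, - 19 , 58 , 81] 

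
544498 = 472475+72023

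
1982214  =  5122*387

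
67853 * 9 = 610677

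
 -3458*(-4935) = 17065230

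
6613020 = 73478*90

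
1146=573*2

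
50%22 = 6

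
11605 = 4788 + 6817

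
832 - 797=35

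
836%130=56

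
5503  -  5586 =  - 83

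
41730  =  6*6955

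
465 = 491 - 26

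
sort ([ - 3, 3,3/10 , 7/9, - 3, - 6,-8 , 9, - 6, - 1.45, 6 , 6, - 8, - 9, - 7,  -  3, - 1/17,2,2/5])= [ - 9, - 8,  -  8, - 7, - 6, - 6, - 3, - 3, - 3 , - 1.45, - 1/17, 3/10, 2/5, 7/9 , 2,3,6, 6,9]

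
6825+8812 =15637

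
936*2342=2192112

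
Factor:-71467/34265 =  - 73/35 =- 5^( - 1)*7^( - 1 ) * 73^1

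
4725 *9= 42525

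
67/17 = 3 + 16/17 = 3.94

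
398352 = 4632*86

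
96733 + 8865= 105598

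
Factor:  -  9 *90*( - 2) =1620 = 2^2*3^4 * 5^1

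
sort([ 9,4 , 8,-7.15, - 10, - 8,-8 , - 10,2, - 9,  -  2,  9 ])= [ - 10, - 10 , - 9,  -  8, - 8,  -  7.15,-2,2,4,8,9,9]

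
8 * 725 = 5800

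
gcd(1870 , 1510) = 10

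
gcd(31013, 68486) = 1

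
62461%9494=5497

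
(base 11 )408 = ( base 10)492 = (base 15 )22c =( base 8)754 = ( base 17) 1bg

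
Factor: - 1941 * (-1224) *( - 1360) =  - 3231066240 =- 2^7 * 3^3 * 5^1*17^2  *  647^1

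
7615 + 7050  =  14665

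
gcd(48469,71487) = 1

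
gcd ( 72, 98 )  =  2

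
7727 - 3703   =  4024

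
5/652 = 5/652 = 0.01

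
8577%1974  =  681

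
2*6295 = 12590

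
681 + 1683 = 2364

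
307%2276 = 307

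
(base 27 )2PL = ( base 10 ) 2154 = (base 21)4IC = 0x86A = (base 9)2853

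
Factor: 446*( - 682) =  - 2^2* 11^1*31^1*223^1 = - 304172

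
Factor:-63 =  - 3^2 *7^1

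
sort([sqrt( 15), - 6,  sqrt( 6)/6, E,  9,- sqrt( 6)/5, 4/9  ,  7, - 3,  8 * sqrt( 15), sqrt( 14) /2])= [ - 6, - 3, - sqrt(6) /5, sqrt( 6 )/6,  4/9, sqrt ( 14) /2, E, sqrt(15 ), 7, 9, 8*sqrt( 15 ) ] 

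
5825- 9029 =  - 3204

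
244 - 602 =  - 358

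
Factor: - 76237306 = -2^1*229^1 * 166457^1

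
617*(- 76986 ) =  - 47500362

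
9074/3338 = 2 + 1199/1669 = 2.72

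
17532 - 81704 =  - 64172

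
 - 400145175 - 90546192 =-490691367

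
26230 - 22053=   4177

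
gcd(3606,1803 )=1803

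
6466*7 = 45262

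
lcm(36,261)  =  1044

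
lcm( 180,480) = 1440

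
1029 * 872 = 897288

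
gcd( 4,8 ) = 4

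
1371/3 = 457 = 457.00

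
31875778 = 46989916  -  15114138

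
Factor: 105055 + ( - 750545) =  - 645490 = - 2^1 * 5^1 * 17^1*3797^1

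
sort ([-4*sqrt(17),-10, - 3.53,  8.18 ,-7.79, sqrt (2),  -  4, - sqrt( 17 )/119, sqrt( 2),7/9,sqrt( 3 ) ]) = [  -  4*sqrt( 17 ), - 10,  -  7.79, - 4, - 3.53, - sqrt( 17)/119, 7/9 , sqrt(2 ), sqrt(2 ), sqrt( 3),  8.18 ]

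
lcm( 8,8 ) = 8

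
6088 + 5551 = 11639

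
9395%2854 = 833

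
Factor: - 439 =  - 439^1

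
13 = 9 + 4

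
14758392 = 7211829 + 7546563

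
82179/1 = 82179= 82179.00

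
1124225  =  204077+920148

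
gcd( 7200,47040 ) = 480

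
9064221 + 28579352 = 37643573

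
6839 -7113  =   - 274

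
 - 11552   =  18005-29557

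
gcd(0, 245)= 245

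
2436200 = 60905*40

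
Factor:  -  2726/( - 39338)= 13^(  -  1)*17^(-1)*29^1*47^1*89^( - 1) = 1363/19669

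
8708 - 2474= 6234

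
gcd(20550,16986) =6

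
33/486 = 11/162 = 0.07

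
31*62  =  1922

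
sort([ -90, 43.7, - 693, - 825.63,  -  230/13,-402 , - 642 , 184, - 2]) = [ - 825.63, - 693, - 642,-402, - 90, - 230/13, - 2,43.7, 184] 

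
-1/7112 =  - 1+7111/7112 = - 0.00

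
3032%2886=146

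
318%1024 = 318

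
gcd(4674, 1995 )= 57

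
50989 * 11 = 560879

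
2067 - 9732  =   - 7665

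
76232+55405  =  131637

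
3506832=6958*504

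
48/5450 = 24/2725 = 0.01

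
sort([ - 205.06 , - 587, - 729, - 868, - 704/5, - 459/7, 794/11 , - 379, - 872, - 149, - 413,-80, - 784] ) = [ - 872,-868, - 784,- 729, - 587, - 413 , - 379,-205.06 , - 149, - 704/5, - 80, - 459/7, 794/11] 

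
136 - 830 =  - 694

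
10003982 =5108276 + 4895706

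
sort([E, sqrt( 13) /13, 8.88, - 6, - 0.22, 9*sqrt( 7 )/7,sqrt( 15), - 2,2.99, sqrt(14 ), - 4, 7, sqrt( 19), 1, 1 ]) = [  -  6, - 4, - 2, - 0.22,sqrt( 13)/13, 1,  1, E, 2.99, 9 * sqrt(7)/7, sqrt( 14), sqrt( 15 ), sqrt( 19 ), 7,8.88]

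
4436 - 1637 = 2799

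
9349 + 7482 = 16831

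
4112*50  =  205600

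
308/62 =154/31 = 4.97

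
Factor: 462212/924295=2^2*5^(- 1 )*115553^1  *  184859^(-1 )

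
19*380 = 7220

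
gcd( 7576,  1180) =4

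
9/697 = 9/697 = 0.01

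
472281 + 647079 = 1119360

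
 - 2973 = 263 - 3236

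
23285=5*4657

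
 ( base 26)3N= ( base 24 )45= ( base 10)101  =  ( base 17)5G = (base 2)1100101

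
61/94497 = 61/94497 = 0.00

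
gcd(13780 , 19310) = 10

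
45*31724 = 1427580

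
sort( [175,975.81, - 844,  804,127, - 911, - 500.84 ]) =[-911, - 844 , - 500.84,127,  175, 804,975.81]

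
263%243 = 20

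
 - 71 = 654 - 725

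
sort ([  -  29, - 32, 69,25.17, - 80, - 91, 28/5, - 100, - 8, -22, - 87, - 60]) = [- 100, - 91, - 87,-80, - 60, - 32, - 29, - 22, - 8 , 28/5, 25.17, 69]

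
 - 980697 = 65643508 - 66624205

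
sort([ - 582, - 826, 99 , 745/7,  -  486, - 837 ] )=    [-837, - 826, - 582, - 486,99, 745/7]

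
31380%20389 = 10991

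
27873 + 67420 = 95293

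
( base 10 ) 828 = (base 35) NN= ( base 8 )1474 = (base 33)p3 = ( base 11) 693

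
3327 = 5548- 2221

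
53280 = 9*5920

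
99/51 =33/17 = 1.94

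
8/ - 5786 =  - 4/2893 =- 0.00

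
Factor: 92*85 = 7820= 2^2 * 5^1*17^1*23^1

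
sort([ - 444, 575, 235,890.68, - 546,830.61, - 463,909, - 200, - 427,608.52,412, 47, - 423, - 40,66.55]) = [ -546 , - 463, - 444, - 427, - 423, - 200,-40, 47, 66.55 , 235, 412, 575, 608.52, 830.61,890.68, 909]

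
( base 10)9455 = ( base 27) cq5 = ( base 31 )9q0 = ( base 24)g9n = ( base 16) 24ef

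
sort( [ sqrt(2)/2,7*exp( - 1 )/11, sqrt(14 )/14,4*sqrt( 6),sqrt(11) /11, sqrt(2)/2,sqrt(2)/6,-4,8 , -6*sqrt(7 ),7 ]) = [ - 6*sqrt(7),-4, 7*exp( - 1)/11,sqrt(2 ) /6,sqrt( 14 )/14,sqrt(11 ) /11, sqrt(2) /2,sqrt(2)/2,7, 8,4*sqrt( 6 )] 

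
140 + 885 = 1025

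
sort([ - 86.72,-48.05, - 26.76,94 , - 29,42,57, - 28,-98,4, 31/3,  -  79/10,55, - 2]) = [-98, - 86.72, - 48.05, - 29, - 28 , - 26.76 ,-79/10, - 2 , 4,31/3,42,55,57 , 94] 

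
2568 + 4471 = 7039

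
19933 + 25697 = 45630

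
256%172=84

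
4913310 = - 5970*(-823 )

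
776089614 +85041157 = 861130771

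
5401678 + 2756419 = 8158097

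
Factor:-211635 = -3^2 * 5^1*4703^1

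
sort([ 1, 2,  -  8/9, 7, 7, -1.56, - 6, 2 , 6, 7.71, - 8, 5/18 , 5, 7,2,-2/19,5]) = [ -8, - 6,-1.56, - 8/9, - 2/19, 5/18, 1, 2,  2, 2 , 5, 5 , 6, 7, 7, 7,7.71]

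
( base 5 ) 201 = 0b110011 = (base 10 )51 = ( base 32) 1j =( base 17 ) 30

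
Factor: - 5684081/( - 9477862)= 2^( - 1)*13^1*1433^( - 1)*3307^( - 1 )*437237^1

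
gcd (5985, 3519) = 9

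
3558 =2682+876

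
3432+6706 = 10138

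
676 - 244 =432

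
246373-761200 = - 514827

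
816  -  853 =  - 37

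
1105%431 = 243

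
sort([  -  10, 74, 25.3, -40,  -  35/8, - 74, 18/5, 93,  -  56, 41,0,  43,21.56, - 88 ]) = [  -  88,  -  74, - 56, - 40, - 10, - 35/8, 0, 18/5,21.56,25.3,41 , 43,  74,93]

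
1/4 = 1/4 = 0.25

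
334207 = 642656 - 308449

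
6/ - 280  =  -1 +137/140 = - 0.02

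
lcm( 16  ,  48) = 48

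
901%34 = 17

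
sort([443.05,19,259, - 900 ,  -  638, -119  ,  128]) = [ - 900, - 638, - 119 , 19 , 128, 259, 443.05] 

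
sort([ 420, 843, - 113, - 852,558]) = [-852 ,-113,420 , 558, 843] 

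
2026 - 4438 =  - 2412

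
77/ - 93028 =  - 1 + 92951/93028 = -0.00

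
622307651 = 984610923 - 362303272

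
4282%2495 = 1787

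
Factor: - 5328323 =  - 7^1*11^1*13^1*5323^1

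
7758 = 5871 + 1887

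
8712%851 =202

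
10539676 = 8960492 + 1579184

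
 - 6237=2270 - 8507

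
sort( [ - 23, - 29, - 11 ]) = [- 29, - 23, - 11 ] 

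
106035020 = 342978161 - 236943141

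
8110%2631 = 217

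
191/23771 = 191/23771 =0.01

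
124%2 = 0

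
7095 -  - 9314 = 16409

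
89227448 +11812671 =101040119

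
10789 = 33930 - 23141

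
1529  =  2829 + -1300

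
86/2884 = 43/1442 = 0.03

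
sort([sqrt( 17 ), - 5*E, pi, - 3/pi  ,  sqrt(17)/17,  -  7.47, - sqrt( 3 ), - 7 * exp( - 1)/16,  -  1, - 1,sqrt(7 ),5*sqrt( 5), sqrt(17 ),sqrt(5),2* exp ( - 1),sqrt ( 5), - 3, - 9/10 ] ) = [ - 5*E, - 7.47, - 3, - sqrt(3 ),- 1, - 1,-3/pi,-9/10, - 7*exp( - 1) /16,sqrt(17) /17, 2*exp (-1 ), sqrt(5) , sqrt (5 ),sqrt(7), pi,sqrt( 17 ), sqrt(17), 5*sqrt( 5)]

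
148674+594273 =742947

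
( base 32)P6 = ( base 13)4a0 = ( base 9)1085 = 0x326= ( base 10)806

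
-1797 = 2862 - 4659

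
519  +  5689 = 6208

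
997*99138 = 98840586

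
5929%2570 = 789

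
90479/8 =11309  +  7/8  =  11309.88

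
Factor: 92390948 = 2^2*13^2*97^1*1409^1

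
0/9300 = 0 = 0.00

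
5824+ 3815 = 9639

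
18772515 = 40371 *465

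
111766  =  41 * 2726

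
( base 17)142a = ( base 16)17e1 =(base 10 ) 6113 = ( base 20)f5d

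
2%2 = 0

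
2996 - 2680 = 316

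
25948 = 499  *52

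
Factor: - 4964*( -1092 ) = 5420688= 2^4*3^1*7^1*13^1*17^1*73^1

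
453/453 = 1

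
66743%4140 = 503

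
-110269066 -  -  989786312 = 879517246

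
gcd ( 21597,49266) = 69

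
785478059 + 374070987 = 1159549046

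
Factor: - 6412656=- 2^4*3^1 * 133597^1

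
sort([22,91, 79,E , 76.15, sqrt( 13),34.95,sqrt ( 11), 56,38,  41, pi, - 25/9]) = [ - 25/9, E, pi, sqrt(11), sqrt( 13), 22,34.95, 38, 41, 56,  76.15, 79, 91]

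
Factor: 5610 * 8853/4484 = 2^( - 1 ) * 3^2*5^1*11^1 *13^1  *  17^1*19^(-1) *59^(- 1) * 227^1 = 24832665/2242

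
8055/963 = 895/107 = 8.36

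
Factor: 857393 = 883^1*971^1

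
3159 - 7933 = -4774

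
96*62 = 5952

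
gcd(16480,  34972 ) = 4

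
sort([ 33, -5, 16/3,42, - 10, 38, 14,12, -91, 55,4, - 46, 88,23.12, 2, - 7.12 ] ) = [ -91, - 46, - 10, - 7.12, - 5,2,  4, 16/3,  12,14, 23.12, 33, 38,  42,55, 88 ]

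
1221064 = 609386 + 611678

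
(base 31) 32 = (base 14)6B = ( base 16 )5f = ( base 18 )55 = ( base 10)95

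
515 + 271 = 786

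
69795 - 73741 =-3946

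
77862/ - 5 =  - 77862/5 =- 15572.40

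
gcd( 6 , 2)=2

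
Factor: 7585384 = 2^3*948173^1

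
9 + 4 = 13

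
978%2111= 978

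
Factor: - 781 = - 11^1*71^1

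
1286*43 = 55298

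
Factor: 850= 2^1*5^2*17^1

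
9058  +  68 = 9126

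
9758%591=302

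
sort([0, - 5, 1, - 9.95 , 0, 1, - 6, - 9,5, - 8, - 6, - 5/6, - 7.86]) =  [-9.95 , - 9, -8, - 7.86, - 6, - 6, - 5, -5/6,0,  0, 1,1,5] 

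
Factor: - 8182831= -17^1* 481343^1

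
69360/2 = 34680 = 34680.00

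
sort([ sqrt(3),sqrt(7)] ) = [ sqrt(3), sqrt( 7)] 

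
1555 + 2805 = 4360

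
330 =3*110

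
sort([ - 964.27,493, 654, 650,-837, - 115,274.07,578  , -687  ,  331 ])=[  -  964.27, - 837, - 687, - 115,274.07,331,493, 578, 650,  654]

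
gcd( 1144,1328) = 8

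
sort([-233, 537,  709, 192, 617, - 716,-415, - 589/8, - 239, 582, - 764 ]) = [ - 764, - 716, - 415,-239, - 233, - 589/8, 192, 537, 582, 617,709]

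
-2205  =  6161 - 8366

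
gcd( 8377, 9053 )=1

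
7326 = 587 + 6739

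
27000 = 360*75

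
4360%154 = 48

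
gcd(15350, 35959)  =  1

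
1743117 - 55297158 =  - 53554041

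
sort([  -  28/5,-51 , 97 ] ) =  [ -51,-28/5, 97]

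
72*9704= 698688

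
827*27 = 22329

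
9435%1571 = 9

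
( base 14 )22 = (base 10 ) 30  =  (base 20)1a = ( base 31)U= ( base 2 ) 11110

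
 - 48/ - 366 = 8/61 = 0.13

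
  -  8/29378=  - 4/14689= - 0.00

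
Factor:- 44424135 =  - 3^2*5^1*7^2*20147^1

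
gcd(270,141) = 3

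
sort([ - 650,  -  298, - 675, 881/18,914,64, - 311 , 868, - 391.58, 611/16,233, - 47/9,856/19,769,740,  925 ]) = [ - 675,-650,- 391.58, - 311,-298, - 47/9,611/16, 856/19,881/18,  64 , 233,740, 769, 868,914, 925 ] 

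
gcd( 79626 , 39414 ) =6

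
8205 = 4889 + 3316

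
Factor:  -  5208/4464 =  - 7/6 = - 2^( - 1)*3^( -1)*7^1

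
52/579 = 52/579 = 0.09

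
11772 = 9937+1835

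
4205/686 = 4205/686 = 6.13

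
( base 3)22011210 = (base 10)5961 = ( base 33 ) 5FL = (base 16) 1749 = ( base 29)72g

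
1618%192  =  82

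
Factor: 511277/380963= 11^( - 1)*13^1*59^(-1) * 67^1 = 871/649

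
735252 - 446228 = 289024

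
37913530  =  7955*4766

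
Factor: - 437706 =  - 2^1*3^2*24317^1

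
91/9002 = 13/1286 =0.01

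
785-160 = 625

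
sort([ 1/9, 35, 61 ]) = [1/9 , 35,61] 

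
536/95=5 + 61/95 = 5.64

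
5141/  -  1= -5141/1 = - 5141.00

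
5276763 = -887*( -5949)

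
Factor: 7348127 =7348127^1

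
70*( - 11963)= - 837410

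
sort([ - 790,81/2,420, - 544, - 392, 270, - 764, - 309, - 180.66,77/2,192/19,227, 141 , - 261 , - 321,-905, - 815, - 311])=[-905, - 815,- 790, - 764, -544, - 392,-321, - 311, - 309, - 261, - 180.66, 192/19,77/2,81/2,141,227, 270  ,  420]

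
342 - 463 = -121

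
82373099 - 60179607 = 22193492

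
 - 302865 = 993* ( - 305)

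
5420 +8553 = 13973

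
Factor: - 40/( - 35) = 8/7 = 2^3*7^( - 1 )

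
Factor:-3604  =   - 2^2  *  17^1 * 53^1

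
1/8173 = 1/8173 = 0.00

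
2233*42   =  93786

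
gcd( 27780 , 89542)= 2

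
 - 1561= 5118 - 6679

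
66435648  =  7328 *9066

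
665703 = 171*3893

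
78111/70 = 78111/70 = 1115.87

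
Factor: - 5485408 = - 2^5*23^1*29^1*257^1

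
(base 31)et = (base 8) 717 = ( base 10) 463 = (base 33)e1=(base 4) 13033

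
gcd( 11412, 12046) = 634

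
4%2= 0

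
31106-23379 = 7727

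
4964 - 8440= - 3476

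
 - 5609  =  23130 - 28739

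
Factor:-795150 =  - 2^1*3^3*5^2*19^1 * 31^1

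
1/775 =1/775 = 0.00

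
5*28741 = 143705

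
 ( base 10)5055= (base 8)11677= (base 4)1032333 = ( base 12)2b13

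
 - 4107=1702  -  5809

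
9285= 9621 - 336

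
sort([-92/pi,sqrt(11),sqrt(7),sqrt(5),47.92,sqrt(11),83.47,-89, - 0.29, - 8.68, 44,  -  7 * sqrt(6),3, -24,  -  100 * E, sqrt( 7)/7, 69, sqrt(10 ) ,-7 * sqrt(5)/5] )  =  [-100*E, - 89, - 92/pi, - 24,-7*sqrt( 6), - 8.68, - 7 * sqrt( 5)/5, - 0.29,sqrt(7)/7, sqrt( 5),sqrt(7 ),3, sqrt( 10),sqrt( 11),sqrt( 11 ), 44,47.92 , 69,83.47] 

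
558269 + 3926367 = 4484636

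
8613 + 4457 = 13070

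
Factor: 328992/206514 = 368/231= 2^4*3^(-1 )*7^( - 1 )*11^( -1) *23^1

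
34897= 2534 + 32363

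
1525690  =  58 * 26305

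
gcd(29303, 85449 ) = 1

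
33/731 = 33/731  =  0.05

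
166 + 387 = 553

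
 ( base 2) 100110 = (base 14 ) 2a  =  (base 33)15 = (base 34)14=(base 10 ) 38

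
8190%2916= 2358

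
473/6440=473/6440 = 0.07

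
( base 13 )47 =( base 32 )1r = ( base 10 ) 59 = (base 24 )2b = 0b111011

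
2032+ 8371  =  10403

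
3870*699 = 2705130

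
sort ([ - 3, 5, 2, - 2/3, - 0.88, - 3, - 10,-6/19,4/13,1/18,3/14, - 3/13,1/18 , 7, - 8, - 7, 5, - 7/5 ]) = [-10, - 8,  -  7, - 3,  -  3, - 7/5, - 0.88, - 2/3, - 6/19,-3/13, 1/18,1/18,3/14, 4/13 , 2,5,5,7 ]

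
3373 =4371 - 998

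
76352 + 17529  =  93881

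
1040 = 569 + 471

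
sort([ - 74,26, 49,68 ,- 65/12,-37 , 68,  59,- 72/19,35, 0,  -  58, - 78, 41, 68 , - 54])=[-78, - 74, - 58, -54, - 37, - 65/12, - 72/19 , 0, 26,  35,  41 , 49,59 , 68, 68, 68]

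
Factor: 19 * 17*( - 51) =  - 16473 = - 3^1*17^2*19^1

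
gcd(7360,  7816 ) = 8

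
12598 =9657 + 2941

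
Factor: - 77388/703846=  - 2^1*3^1 * 11^ (-1) * 13^( - 1 ) *23^(-1 )*107^(-1)*6449^1 = - 38694/351923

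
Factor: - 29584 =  - 2^4*43^2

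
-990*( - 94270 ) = 93327300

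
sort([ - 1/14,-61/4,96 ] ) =[-61/4, - 1/14,96] 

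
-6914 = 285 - 7199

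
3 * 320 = 960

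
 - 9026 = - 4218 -4808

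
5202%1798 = 1606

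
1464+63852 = 65316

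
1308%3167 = 1308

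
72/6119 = 72/6119  =  0.01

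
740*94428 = 69876720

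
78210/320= 244 + 13/32  =  244.41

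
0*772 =0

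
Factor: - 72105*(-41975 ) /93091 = 3026607375/93091 = 3^1*5^3*11^1*19^1* 23^2 * 73^1*127^( -1 )*733^( - 1 )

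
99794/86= 1160 + 17/43  =  1160.40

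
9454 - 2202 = 7252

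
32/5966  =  16/2983 = 0.01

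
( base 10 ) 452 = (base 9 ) 552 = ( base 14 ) 244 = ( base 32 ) E4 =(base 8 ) 704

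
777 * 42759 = 33223743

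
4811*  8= 38488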